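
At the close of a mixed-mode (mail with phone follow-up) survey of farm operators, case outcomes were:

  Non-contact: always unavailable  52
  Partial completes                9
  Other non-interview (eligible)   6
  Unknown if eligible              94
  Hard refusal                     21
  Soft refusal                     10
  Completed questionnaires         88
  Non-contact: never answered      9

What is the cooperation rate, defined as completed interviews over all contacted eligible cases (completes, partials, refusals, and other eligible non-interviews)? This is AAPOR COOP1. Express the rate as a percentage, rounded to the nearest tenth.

65.7%

Declined to participate = 21 + 10 = 31
Never reached = 9 + 52 = 61
Top: 88
Denom: 88 + 9 + 31 + 6 = 134
COOP1 = 88 / 134 = 0.6567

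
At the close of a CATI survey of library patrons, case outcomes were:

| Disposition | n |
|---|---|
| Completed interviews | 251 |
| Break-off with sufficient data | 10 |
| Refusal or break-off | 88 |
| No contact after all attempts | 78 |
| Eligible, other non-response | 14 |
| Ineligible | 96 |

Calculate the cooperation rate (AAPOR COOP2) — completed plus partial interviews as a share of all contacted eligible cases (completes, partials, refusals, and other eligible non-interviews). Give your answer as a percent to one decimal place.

71.9%

Numerator: 251 + 10 = 261
Base: 251 + 10 + 88 + 14 = 363
COOP2 = 261 / 363 = 0.7190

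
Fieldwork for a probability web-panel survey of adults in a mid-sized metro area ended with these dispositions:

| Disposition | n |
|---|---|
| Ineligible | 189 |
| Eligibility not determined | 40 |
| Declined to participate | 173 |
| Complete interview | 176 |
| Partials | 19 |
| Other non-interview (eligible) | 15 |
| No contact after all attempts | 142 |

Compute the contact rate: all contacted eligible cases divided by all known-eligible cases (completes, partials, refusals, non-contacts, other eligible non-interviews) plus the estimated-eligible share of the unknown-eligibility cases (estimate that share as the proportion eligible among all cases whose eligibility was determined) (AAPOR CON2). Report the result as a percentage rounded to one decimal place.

Numerator → 176 + 19 + 173 + 15 = 383
Known eligible → 176 + 19 + 173 + 142 + 15 = 525
e = 525 / (525 + 189) = 525 / 714 = 0.7353
e × U → 0.7353 × 40 = 29.41
Denom → 525 + 29.41 = 554.41
CON2 = 383 / 554.41 = 0.6908

69.1%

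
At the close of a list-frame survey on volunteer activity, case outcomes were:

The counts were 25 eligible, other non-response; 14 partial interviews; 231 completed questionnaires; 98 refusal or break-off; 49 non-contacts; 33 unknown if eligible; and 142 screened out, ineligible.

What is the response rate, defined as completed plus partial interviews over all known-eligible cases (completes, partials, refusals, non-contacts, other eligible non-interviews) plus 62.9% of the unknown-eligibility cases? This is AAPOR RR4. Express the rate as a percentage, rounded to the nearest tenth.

Num → 231 + 14 = 245
Eligible (known) → 231 + 14 + 98 + 49 + 25 = 417
Estimated eligible among unknowns → 0.6290 × 33 = 20.76
Base → 417 + 20.76 = 437.76
RR4 = 245 / 437.76 = 0.5597

56.0%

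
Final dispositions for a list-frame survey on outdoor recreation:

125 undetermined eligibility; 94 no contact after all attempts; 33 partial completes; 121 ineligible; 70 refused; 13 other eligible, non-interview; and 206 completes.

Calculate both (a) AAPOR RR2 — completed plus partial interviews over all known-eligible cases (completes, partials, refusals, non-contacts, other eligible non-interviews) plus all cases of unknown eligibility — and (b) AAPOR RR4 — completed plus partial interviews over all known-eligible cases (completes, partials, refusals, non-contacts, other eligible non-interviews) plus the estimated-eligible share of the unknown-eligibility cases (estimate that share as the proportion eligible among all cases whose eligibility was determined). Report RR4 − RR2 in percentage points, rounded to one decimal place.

2.4

Num → 206 + 33 = 239
Denom → 206 + 33 + 70 + 94 + 13 + 125 = 541
RR2 = 239 / 541 = 0.4418
Determined eligible → 206 + 33 + 70 + 94 + 13 = 416
e = 416 / (416 + 121) = 416 / 537 = 0.7747
e × U → 0.7747 × 125 = 96.84
Denom → 416 + 96.84 = 512.84
RR4 = 239 / 512.84 = 0.4660
Difference = 46.60 − 44.18 = 2.42 percentage points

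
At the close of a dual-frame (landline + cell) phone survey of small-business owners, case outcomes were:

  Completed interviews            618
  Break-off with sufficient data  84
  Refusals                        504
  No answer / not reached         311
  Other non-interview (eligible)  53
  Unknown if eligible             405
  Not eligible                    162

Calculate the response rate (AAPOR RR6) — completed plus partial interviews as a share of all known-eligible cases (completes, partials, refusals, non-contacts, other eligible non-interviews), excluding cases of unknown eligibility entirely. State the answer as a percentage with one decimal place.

Top = 618 + 84 = 702
Denominator = 618 + 84 + 504 + 311 + 53 = 1570
RR6 = 702 / 1570 = 0.4471

44.7%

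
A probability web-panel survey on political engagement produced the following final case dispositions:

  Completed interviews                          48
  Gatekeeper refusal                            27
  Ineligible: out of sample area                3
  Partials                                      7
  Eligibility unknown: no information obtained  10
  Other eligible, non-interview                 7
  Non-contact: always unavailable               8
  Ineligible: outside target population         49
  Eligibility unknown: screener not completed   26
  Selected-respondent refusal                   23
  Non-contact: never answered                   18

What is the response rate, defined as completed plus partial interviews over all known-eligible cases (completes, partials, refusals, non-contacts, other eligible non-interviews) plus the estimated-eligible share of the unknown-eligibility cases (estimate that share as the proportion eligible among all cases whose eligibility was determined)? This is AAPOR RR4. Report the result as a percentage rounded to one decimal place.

33.5%

Refusal or break-off = 27 + 23 = 50
No answer / not reached = 18 + 8 = 26
Eligibility not determined = 26 + 10 = 36
Ineligible = 49 + 3 = 52
Numerator → 48 + 7 = 55
Known eligible → 48 + 7 + 50 + 26 + 7 = 138
e = 138 / (138 + 52) = 138 / 190 = 0.7263
e × U → 0.7263 × 36 = 26.15
Denom → 138 + 26.15 = 164.15
RR4 = 55 / 164.15 = 0.3351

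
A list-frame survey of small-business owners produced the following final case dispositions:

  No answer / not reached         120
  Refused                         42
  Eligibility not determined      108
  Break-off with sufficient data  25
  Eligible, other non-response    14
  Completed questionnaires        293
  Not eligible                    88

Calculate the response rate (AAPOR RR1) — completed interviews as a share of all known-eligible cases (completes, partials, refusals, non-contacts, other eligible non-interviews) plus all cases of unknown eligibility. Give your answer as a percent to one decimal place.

48.7%

Numerator → 293
Denominator → 293 + 25 + 42 + 120 + 14 + 108 = 602
RR1 = 293 / 602 = 0.4867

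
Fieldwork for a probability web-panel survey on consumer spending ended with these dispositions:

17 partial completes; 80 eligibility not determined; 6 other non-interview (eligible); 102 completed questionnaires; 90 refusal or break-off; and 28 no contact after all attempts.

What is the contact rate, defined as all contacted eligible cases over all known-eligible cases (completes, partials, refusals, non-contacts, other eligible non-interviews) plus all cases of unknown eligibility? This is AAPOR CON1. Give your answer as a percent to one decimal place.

66.6%

Top = 102 + 17 + 90 + 6 = 215
Denominator = 102 + 17 + 90 + 28 + 6 + 80 = 323
CON1 = 215 / 323 = 0.6656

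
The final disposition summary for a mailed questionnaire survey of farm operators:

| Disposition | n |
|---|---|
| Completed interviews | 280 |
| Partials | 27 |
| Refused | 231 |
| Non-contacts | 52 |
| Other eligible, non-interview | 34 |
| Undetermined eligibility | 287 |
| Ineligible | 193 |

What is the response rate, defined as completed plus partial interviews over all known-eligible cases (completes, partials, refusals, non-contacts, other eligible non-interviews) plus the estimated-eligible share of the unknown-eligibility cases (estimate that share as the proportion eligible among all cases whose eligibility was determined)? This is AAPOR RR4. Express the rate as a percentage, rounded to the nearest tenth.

36.4%

Top = 280 + 27 = 307
Eligible (known) = 280 + 27 + 231 + 52 + 34 = 624
e = 624 / (624 + 193) = 624 / 817 = 0.7638
Estimated eligible among unknowns = 0.7638 × 287 = 219.21
Denominator = 624 + 219.21 = 843.21
RR4 = 307 / 843.21 = 0.3641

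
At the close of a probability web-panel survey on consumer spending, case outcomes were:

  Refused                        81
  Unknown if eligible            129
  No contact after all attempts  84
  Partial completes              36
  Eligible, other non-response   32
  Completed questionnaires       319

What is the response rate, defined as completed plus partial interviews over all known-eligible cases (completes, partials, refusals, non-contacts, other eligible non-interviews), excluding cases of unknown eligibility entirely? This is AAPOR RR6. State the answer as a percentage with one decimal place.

Top → 319 + 36 = 355
Denom → 319 + 36 + 81 + 84 + 32 = 552
RR6 = 355 / 552 = 0.6431

64.3%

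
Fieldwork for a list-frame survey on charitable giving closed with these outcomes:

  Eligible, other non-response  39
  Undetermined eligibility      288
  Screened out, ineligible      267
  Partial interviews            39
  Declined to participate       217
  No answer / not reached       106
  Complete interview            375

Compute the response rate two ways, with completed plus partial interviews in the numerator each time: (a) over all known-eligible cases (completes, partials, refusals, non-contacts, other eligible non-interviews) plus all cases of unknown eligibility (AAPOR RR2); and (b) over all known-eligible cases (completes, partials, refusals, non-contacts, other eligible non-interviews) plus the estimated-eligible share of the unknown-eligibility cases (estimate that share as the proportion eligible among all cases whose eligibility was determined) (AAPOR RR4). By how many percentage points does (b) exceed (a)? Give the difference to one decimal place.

Numerator → 375 + 39 = 414
Base → 375 + 39 + 217 + 106 + 39 + 288 = 1064
RR2 = 414 / 1064 = 0.3891
Determined eligible → 375 + 39 + 217 + 106 + 39 = 776
e = 776 / (776 + 267) = 776 / 1043 = 0.7440
Eligible share of unknowns → 0.7440 × 288 = 214.27
Base → 776 + 214.27 = 990.27
RR4 = 414 / 990.27 = 0.4181
Difference = 41.81 − 38.91 = 2.90 percentage points

2.9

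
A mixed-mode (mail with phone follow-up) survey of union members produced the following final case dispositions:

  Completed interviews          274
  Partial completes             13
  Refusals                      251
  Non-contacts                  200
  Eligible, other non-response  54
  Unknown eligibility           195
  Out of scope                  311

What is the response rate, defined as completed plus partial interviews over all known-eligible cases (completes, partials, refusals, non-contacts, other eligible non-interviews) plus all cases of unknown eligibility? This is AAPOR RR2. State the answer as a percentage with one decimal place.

29.1%

Numerator: 274 + 13 = 287
Denominator: 274 + 13 + 251 + 200 + 54 + 195 = 987
RR2 = 287 / 987 = 0.2908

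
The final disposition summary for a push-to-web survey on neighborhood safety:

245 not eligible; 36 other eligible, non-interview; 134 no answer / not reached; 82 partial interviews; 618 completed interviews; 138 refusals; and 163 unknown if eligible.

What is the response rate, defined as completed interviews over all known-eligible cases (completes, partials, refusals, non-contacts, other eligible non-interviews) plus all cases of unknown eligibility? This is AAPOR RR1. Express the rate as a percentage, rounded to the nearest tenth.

Numerator: 618
Denom: 618 + 82 + 138 + 134 + 36 + 163 = 1171
RR1 = 618 / 1171 = 0.5278

52.8%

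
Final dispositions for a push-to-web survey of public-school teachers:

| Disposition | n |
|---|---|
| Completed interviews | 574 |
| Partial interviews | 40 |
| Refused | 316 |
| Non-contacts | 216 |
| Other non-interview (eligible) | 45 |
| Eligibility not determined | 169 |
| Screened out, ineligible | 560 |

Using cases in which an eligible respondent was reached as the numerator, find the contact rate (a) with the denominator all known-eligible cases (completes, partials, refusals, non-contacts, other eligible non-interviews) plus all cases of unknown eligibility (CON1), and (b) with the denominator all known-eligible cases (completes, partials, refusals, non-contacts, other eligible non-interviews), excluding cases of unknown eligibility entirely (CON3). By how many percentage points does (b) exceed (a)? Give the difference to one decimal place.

10.2

Top: 574 + 40 + 316 + 45 = 975
Base: 574 + 40 + 316 + 216 + 45 + 169 = 1360
CON1 = 975 / 1360 = 0.7169
Base: 574 + 40 + 316 + 216 + 45 = 1191
CON3 = 975 / 1191 = 0.8186
Difference = 81.86 − 71.69 = 10.17 percentage points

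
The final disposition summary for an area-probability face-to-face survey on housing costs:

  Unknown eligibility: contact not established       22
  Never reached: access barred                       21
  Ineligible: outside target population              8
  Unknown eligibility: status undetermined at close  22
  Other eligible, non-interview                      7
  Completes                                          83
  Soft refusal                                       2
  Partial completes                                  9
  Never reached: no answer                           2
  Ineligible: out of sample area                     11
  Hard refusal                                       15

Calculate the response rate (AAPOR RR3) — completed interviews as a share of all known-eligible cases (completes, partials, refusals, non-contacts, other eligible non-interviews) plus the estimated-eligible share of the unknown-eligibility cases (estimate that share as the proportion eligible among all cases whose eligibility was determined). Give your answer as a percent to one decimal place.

46.7%

Refusal or break-off = 15 + 2 = 17
No contact after all attempts = 2 + 21 = 23
Unknown eligibility = 22 + 22 = 44
Ineligible = 8 + 11 = 19
Top: 83
Determined eligible: 83 + 9 + 17 + 23 + 7 = 139
e = 139 / (139 + 19) = 139 / 158 = 0.8797
Estimated eligible among unknowns: 0.8797 × 44 = 38.71
Denom: 139 + 38.71 = 177.71
RR3 = 83 / 177.71 = 0.4671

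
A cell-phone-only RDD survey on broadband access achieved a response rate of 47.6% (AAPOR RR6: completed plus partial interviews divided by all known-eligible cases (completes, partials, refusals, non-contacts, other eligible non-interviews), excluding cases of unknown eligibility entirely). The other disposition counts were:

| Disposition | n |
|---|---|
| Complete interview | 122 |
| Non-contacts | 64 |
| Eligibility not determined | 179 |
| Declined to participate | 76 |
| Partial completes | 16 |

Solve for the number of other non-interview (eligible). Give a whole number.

Num → 122 + 16 = 138
RR6 = 138 / D = 0.476
D = 138 / 0.476 = 289.9
Remaining denominator categories sum to 278
other non-interview (eligible) = 289.9 − 278 ≈ 12

12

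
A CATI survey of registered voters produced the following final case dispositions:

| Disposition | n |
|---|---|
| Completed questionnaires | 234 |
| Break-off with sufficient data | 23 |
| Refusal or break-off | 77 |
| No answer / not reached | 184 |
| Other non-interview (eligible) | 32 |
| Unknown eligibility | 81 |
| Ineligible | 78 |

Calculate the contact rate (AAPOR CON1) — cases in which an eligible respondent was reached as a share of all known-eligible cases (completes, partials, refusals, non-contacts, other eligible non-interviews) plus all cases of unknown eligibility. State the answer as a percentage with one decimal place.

Numerator: 234 + 23 + 77 + 32 = 366
Denominator: 234 + 23 + 77 + 184 + 32 + 81 = 631
CON1 = 366 / 631 = 0.5800

58.0%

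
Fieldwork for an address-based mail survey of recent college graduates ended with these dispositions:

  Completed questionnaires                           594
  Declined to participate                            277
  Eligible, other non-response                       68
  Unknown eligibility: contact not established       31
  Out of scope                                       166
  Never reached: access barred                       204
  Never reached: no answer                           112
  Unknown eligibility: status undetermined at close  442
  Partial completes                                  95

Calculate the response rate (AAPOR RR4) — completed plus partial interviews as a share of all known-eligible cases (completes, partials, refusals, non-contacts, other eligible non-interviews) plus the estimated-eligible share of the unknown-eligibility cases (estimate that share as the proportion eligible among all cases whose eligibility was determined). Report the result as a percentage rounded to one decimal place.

38.9%

No contact after all attempts = 112 + 204 = 316
Unknown if eligible = 31 + 442 = 473
Numerator → 594 + 95 = 689
Known eligible → 594 + 95 + 277 + 316 + 68 = 1350
e = 1350 / (1350 + 166) = 1350 / 1516 = 0.8905
e × U → 0.8905 × 473 = 421.21
Denominator → 1350 + 421.21 = 1771.21
RR4 = 689 / 1771.21 = 0.3890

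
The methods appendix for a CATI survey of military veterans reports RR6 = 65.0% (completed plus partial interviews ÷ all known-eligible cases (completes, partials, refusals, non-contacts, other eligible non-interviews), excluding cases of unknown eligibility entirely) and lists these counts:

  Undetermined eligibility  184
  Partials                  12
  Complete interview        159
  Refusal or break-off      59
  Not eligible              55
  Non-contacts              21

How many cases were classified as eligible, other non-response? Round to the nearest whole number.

Num → 159 + 12 = 171
RR6 = 171 / D = 0.650
D = 171 / 0.650 = 263.1
Rest of base = 251
eligible, other non-response = 263.1 − 251 ≈ 12

12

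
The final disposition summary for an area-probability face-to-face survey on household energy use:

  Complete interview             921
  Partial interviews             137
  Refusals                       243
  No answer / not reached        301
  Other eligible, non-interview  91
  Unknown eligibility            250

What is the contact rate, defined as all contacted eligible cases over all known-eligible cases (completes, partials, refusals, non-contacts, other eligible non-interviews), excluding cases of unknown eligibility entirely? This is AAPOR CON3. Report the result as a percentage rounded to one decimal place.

82.2%

Num → 921 + 137 + 243 + 91 = 1392
Base → 921 + 137 + 243 + 301 + 91 = 1693
CON3 = 1392 / 1693 = 0.8222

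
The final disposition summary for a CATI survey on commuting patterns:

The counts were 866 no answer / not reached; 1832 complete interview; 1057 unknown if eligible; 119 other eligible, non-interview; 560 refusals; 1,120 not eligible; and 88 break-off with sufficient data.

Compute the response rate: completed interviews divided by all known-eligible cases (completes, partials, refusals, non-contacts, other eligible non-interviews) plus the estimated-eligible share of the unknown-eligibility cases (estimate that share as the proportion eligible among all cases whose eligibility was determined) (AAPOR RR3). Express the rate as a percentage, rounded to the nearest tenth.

43.0%

Top: 1832
Eligible (known): 1832 + 88 + 560 + 866 + 119 = 3465
e = 3465 / (3465 + 1120) = 3465 / 4585 = 0.7557
e × U: 0.7557 × 1057 = 798.77
Base: 3465 + 798.77 = 4263.77
RR3 = 1832 / 4263.77 = 0.4297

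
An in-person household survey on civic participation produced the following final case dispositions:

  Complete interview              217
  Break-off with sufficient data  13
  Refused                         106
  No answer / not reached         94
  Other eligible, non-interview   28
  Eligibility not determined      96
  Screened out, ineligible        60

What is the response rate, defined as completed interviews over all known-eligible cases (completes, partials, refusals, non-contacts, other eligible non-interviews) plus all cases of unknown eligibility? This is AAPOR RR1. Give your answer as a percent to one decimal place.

39.2%

Top = 217
Denom = 217 + 13 + 106 + 94 + 28 + 96 = 554
RR1 = 217 / 554 = 0.3917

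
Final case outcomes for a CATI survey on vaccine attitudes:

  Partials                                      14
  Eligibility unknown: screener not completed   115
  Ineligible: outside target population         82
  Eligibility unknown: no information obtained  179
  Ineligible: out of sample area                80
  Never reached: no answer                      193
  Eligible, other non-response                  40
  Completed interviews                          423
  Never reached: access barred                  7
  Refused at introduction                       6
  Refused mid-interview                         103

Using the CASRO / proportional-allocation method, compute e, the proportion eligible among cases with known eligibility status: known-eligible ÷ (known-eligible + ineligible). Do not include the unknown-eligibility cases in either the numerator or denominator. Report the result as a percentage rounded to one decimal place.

Refusals = 6 + 103 = 109
Never reached = 193 + 7 = 200
Undetermined eligibility = 115 + 179 = 294
Ineligible = 82 + 80 = 162
Eligible (known) → 423 + 14 + 109 + 200 + 40 = 786
e = 786 / (786 + 162) = 786 / 948 = 0.8291

82.9%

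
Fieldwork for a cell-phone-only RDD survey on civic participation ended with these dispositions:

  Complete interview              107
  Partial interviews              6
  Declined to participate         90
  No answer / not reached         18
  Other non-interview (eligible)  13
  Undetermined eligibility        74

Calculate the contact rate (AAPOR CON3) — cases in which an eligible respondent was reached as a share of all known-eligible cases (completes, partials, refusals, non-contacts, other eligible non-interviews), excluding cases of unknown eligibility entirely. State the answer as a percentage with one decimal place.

Num: 107 + 6 + 90 + 13 = 216
Denom: 107 + 6 + 90 + 18 + 13 = 234
CON3 = 216 / 234 = 0.9231

92.3%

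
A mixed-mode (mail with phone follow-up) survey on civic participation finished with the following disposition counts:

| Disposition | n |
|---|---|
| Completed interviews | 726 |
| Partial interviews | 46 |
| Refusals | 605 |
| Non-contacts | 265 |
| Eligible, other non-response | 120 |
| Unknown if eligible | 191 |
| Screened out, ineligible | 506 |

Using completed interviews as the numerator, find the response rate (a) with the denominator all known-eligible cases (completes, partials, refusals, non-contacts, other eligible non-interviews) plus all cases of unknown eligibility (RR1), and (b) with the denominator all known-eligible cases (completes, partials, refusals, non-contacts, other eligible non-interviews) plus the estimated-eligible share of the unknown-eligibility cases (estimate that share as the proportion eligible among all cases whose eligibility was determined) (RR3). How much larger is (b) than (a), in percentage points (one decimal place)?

0.8

Top → 726
Denominator → 726 + 46 + 605 + 265 + 120 + 191 = 1953
RR1 = 726 / 1953 = 0.3717
Known eligible → 726 + 46 + 605 + 265 + 120 = 1762
e = 1762 / (1762 + 506) = 1762 / 2268 = 0.7769
e × U → 0.7769 × 191 = 148.39
Denominator → 1762 + 148.39 = 1910.39
RR3 = 726 / 1910.39 = 0.3800
Difference = 38.00 − 37.17 = 0.83 percentage points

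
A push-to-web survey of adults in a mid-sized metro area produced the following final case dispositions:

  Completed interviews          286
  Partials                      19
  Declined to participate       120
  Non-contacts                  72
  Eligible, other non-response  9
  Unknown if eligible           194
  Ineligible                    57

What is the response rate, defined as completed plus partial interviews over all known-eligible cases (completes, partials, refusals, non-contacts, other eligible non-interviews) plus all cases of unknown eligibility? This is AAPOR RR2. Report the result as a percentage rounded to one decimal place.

Numerator → 286 + 19 = 305
Denominator → 286 + 19 + 120 + 72 + 9 + 194 = 700
RR2 = 305 / 700 = 0.4357

43.6%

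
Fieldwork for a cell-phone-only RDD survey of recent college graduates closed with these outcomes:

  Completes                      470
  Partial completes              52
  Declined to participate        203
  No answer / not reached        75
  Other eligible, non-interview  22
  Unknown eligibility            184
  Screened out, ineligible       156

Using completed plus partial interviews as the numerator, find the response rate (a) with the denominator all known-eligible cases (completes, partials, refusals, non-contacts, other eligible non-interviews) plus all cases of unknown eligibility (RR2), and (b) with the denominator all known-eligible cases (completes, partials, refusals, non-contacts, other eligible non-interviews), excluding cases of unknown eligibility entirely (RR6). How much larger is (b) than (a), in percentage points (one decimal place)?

Num = 470 + 52 = 522
Base = 470 + 52 + 203 + 75 + 22 + 184 = 1006
RR2 = 522 / 1006 = 0.5189
Base = 470 + 52 + 203 + 75 + 22 = 822
RR6 = 522 / 822 = 0.6350
Difference = 63.50 − 51.89 = 11.61 percentage points

11.6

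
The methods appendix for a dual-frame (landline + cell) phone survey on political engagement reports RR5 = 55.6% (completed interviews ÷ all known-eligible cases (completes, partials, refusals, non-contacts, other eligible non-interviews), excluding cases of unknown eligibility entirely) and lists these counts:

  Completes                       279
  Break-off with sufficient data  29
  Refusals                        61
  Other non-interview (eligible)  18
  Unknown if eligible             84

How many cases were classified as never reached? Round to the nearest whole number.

RR5 = 279 / D = 0.556
D = 279 / 0.556 = 501.8
Rest of base = 387
never reached = 501.8 − 387 ≈ 115

115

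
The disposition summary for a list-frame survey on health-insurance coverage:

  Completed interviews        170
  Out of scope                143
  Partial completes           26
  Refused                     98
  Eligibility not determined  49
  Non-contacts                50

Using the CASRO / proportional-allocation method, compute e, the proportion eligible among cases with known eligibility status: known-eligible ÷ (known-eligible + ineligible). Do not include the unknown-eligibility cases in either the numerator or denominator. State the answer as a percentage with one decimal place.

Determined eligible: 170 + 26 + 98 + 50 = 344
e = 344 / (344 + 143) = 344 / 487 = 0.7064

70.6%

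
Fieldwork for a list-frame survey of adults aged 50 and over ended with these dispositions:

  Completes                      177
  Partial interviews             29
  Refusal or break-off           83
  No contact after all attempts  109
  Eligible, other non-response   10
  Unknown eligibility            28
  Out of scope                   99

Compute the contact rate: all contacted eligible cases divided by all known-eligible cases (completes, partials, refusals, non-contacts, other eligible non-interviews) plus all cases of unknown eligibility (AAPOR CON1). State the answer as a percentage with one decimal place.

Num → 177 + 29 + 83 + 10 = 299
Base → 177 + 29 + 83 + 109 + 10 + 28 = 436
CON1 = 299 / 436 = 0.6858

68.6%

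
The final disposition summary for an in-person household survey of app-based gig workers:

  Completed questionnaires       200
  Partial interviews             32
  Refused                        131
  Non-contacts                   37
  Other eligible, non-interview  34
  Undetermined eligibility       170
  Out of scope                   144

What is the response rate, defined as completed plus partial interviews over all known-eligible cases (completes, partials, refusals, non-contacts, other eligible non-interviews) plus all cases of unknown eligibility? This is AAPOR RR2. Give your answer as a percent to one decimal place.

38.4%

Num = 200 + 32 = 232
Denom = 200 + 32 + 131 + 37 + 34 + 170 = 604
RR2 = 232 / 604 = 0.3841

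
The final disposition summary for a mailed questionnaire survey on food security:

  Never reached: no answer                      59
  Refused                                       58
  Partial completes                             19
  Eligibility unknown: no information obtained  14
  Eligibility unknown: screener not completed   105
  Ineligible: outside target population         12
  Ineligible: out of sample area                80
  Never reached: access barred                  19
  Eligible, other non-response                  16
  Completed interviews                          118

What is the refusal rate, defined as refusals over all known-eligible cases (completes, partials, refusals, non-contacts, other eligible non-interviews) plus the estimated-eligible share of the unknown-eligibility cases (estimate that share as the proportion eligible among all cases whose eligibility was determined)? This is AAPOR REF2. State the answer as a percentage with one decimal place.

Never reached = 59 + 19 = 78
Eligibility not determined = 105 + 14 = 119
Screened out, ineligible = 12 + 80 = 92
Numerator: 58
Eligible (known): 118 + 19 + 58 + 78 + 16 = 289
e = 289 / (289 + 92) = 289 / 381 = 0.7585
e × U: 0.7585 × 119 = 90.26
Base: 289 + 90.26 = 379.26
REF2 = 58 / 379.26 = 0.1529

15.3%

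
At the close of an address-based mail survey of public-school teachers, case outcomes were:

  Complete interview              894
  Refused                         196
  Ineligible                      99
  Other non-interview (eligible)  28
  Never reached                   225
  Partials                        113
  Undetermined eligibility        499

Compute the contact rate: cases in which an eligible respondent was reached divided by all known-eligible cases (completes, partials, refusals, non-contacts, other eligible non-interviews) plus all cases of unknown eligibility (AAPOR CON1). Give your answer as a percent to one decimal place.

63.0%

Num: 894 + 113 + 196 + 28 = 1231
Base: 894 + 113 + 196 + 225 + 28 + 499 = 1955
CON1 = 1231 / 1955 = 0.6297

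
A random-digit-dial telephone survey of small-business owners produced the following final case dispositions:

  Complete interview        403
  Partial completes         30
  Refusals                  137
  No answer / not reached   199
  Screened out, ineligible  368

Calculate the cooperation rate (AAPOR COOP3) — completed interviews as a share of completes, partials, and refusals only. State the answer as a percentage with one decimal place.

70.7%

Num = 403
Denominator = 403 + 30 + 137 = 570
COOP3 = 403 / 570 = 0.7070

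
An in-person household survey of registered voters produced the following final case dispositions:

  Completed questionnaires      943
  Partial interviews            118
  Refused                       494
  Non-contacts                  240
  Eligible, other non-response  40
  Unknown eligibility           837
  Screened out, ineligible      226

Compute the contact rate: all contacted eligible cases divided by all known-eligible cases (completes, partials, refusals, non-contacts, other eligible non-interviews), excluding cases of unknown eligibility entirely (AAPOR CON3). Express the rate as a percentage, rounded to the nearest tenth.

86.9%

Numerator = 943 + 118 + 494 + 40 = 1595
Denom = 943 + 118 + 494 + 240 + 40 = 1835
CON3 = 1595 / 1835 = 0.8692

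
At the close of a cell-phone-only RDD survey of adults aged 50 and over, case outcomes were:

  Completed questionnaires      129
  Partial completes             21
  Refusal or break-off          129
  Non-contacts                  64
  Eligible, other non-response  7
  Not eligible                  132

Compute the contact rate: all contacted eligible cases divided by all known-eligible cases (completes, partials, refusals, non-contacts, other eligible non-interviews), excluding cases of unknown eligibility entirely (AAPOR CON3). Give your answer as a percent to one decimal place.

81.7%

Top: 129 + 21 + 129 + 7 = 286
Denominator: 129 + 21 + 129 + 64 + 7 = 350
CON3 = 286 / 350 = 0.8171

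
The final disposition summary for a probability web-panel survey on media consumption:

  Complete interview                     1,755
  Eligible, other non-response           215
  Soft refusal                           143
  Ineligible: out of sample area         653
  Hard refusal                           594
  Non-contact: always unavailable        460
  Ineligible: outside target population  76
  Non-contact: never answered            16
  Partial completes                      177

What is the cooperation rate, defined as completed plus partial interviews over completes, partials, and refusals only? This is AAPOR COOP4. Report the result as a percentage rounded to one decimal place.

72.4%

Refused = 594 + 143 = 737
Non-contacts = 16 + 460 = 476
Screened out, ineligible = 76 + 653 = 729
Top = 1755 + 177 = 1932
Base = 1755 + 177 + 737 = 2669
COOP4 = 1932 / 2669 = 0.7239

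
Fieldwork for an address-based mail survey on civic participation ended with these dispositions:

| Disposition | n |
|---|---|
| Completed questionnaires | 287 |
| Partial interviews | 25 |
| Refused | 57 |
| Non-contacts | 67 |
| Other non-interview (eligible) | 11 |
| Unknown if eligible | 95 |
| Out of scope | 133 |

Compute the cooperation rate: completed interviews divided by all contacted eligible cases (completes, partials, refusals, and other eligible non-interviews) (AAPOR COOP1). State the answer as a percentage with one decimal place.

Top → 287
Base → 287 + 25 + 57 + 11 = 380
COOP1 = 287 / 380 = 0.7553

75.5%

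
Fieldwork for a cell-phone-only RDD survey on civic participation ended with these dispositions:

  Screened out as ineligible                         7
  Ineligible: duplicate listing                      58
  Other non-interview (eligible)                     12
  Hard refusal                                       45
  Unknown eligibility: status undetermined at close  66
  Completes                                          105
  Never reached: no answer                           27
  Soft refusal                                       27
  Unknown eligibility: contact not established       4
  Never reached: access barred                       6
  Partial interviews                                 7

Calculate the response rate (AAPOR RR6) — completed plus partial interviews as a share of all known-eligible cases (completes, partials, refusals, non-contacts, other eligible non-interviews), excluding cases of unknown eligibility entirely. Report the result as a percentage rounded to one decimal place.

48.9%

Declined to participate = 45 + 27 = 72
No contact after all attempts = 27 + 6 = 33
Undetermined eligibility = 4 + 66 = 70
Out of scope = 7 + 58 = 65
Numerator: 105 + 7 = 112
Denominator: 105 + 7 + 72 + 33 + 12 = 229
RR6 = 112 / 229 = 0.4891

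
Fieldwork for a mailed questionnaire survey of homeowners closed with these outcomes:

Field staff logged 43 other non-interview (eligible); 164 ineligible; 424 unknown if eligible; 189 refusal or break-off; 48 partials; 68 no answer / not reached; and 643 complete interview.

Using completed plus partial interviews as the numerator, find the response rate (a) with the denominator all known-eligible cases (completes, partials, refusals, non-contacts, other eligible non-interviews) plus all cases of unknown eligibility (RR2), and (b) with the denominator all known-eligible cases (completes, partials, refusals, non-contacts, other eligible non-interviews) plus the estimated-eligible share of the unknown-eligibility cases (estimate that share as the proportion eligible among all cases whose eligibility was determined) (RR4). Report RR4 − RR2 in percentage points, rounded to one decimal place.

2.2

Numerator = 643 + 48 = 691
Denom = 643 + 48 + 189 + 68 + 43 + 424 = 1415
RR2 = 691 / 1415 = 0.4883
Known eligible = 643 + 48 + 189 + 68 + 43 = 991
e = 991 / (991 + 164) = 991 / 1155 = 0.8580
e × U = 0.8580 × 424 = 363.79
Denom = 991 + 363.79 = 1354.79
RR4 = 691 / 1354.79 = 0.5100
Difference = 51.00 − 48.83 = 2.17 percentage points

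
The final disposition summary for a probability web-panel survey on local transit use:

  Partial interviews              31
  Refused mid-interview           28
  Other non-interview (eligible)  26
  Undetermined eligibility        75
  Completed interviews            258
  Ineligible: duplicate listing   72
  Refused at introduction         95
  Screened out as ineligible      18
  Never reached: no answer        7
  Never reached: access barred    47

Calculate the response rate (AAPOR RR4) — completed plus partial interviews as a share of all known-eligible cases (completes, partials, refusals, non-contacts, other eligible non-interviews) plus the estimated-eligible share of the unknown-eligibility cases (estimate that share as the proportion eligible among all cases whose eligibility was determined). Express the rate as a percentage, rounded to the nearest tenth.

52.0%

Declined to participate = 95 + 28 = 123
No answer / not reached = 7 + 47 = 54
Screened out, ineligible = 18 + 72 = 90
Numerator = 258 + 31 = 289
Determined eligible = 258 + 31 + 123 + 54 + 26 = 492
e = 492 / (492 + 90) = 492 / 582 = 0.8454
e × U = 0.8454 × 75 = 63.41
Denom = 492 + 63.41 = 555.41
RR4 = 289 / 555.41 = 0.5203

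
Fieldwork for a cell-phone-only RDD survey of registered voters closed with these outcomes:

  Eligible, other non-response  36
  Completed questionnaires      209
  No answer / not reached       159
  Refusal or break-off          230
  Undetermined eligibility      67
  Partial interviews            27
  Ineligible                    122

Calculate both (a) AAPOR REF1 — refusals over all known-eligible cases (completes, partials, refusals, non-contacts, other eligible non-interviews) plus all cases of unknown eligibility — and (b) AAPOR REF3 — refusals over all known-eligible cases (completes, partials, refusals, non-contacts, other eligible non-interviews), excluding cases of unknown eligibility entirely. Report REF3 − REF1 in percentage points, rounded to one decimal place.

3.2

Numerator = 230
Base = 209 + 27 + 230 + 159 + 36 + 67 = 728
REF1 = 230 / 728 = 0.3159
Base = 209 + 27 + 230 + 159 + 36 = 661
REF3 = 230 / 661 = 0.3480
Difference = 34.80 − 31.59 = 3.21 percentage points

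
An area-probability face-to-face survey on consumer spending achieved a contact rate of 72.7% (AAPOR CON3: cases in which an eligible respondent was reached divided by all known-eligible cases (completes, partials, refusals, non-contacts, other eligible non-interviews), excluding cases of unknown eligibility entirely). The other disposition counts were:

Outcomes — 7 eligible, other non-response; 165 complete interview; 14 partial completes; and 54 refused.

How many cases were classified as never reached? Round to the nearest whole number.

Numerator → 165 + 14 + 54 + 7 = 240
CON3 = 240 / D = 0.727
D = 240 / 0.727 = 330.1
Rest of base = 240
never reached = 330.1 − 240 ≈ 90

90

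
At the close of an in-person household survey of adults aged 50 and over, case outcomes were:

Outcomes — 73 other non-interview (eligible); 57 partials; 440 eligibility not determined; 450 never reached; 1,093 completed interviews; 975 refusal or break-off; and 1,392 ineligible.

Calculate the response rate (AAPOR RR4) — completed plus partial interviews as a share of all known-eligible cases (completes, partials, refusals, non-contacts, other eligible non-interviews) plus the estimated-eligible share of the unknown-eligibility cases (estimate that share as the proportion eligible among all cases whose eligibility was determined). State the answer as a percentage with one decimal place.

39.2%

Numerator = 1093 + 57 = 1150
Eligible (known) = 1093 + 57 + 975 + 450 + 73 = 2648
e = 2648 / (2648 + 1392) = 2648 / 4040 = 0.6554
e × U = 0.6554 × 440 = 288.38
Denominator = 2648 + 288.38 = 2936.38
RR4 = 1150 / 2936.38 = 0.3916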